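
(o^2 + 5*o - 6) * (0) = 0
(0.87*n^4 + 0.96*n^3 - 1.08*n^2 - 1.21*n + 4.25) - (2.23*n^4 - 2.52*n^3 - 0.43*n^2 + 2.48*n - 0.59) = -1.36*n^4 + 3.48*n^3 - 0.65*n^2 - 3.69*n + 4.84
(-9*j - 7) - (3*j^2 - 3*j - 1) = -3*j^2 - 6*j - 6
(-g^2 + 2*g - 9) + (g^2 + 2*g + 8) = 4*g - 1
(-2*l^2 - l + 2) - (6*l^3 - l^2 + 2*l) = -6*l^3 - l^2 - 3*l + 2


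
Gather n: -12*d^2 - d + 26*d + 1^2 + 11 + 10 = -12*d^2 + 25*d + 22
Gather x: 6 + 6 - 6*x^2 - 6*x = -6*x^2 - 6*x + 12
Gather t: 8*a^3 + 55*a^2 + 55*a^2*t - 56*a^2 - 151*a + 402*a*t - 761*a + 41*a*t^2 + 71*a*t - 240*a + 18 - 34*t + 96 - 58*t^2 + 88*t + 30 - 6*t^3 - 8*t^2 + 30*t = 8*a^3 - a^2 - 1152*a - 6*t^3 + t^2*(41*a - 66) + t*(55*a^2 + 473*a + 84) + 144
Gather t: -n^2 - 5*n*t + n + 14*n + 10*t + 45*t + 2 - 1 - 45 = -n^2 + 15*n + t*(55 - 5*n) - 44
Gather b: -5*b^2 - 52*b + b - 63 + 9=-5*b^2 - 51*b - 54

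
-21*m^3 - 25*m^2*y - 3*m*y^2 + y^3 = (-7*m + y)*(m + y)*(3*m + y)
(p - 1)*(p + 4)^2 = p^3 + 7*p^2 + 8*p - 16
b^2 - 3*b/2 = b*(b - 3/2)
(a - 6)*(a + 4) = a^2 - 2*a - 24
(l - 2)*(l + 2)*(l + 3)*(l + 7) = l^4 + 10*l^3 + 17*l^2 - 40*l - 84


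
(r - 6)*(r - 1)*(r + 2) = r^3 - 5*r^2 - 8*r + 12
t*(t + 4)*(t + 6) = t^3 + 10*t^2 + 24*t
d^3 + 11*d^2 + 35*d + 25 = (d + 1)*(d + 5)^2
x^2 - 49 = (x - 7)*(x + 7)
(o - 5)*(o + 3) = o^2 - 2*o - 15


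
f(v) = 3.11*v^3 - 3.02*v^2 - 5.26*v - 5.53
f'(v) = 9.33*v^2 - 6.04*v - 5.26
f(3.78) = 99.41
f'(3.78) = 105.22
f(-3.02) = -102.85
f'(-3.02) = 98.07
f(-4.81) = -396.20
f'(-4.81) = 239.65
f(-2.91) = -92.43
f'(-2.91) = 91.32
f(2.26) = 3.06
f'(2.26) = 28.74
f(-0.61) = -4.15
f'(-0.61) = 1.90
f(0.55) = -8.82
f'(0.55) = -5.76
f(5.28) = 340.29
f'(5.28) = 222.95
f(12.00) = 4870.55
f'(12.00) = 1265.78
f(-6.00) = -754.45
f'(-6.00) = 366.86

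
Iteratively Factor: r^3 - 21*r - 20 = (r + 4)*(r^2 - 4*r - 5) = (r - 5)*(r + 4)*(r + 1)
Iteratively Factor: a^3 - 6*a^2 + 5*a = (a)*(a^2 - 6*a + 5) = a*(a - 1)*(a - 5)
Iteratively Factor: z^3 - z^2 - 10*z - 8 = (z - 4)*(z^2 + 3*z + 2) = (z - 4)*(z + 1)*(z + 2)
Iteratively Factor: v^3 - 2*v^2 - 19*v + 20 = (v - 5)*(v^2 + 3*v - 4) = (v - 5)*(v - 1)*(v + 4)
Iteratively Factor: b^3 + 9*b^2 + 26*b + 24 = (b + 2)*(b^2 + 7*b + 12) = (b + 2)*(b + 3)*(b + 4)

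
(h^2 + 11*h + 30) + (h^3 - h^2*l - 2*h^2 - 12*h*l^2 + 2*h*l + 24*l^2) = h^3 - h^2*l - h^2 - 12*h*l^2 + 2*h*l + 11*h + 24*l^2 + 30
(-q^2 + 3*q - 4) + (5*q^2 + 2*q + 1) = 4*q^2 + 5*q - 3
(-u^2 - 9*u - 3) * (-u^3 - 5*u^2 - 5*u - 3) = u^5 + 14*u^4 + 53*u^3 + 63*u^2 + 42*u + 9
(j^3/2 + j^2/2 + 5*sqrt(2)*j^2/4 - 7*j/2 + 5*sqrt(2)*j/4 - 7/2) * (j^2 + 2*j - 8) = j^5/2 + 3*j^4/2 + 5*sqrt(2)*j^4/4 - 13*j^3/2 + 15*sqrt(2)*j^3/4 - 29*j^2/2 - 15*sqrt(2)*j^2/2 - 10*sqrt(2)*j + 21*j + 28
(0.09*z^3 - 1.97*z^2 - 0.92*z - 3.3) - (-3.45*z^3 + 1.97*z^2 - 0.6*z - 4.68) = 3.54*z^3 - 3.94*z^2 - 0.32*z + 1.38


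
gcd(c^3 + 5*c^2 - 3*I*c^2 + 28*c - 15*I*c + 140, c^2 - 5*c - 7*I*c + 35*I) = c - 7*I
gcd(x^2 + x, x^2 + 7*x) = x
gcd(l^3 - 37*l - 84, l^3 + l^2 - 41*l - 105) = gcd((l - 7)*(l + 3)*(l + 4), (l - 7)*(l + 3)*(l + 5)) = l^2 - 4*l - 21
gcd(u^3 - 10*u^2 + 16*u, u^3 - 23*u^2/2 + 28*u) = u^2 - 8*u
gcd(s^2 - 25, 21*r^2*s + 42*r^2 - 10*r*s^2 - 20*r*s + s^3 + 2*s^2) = 1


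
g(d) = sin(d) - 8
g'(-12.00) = 0.84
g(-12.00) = -7.46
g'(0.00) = 1.00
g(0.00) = -8.00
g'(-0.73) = 0.75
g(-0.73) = -8.67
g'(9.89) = -0.89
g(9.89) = -8.45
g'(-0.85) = 0.66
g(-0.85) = -8.75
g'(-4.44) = -0.27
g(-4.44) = -7.04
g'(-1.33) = 0.24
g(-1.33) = -8.97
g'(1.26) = 0.31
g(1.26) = -7.05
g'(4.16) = -0.52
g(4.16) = -8.85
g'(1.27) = 0.30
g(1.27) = -7.04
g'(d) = cos(d)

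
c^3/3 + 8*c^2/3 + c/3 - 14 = (c/3 + 1)*(c - 2)*(c + 7)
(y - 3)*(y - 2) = y^2 - 5*y + 6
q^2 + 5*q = q*(q + 5)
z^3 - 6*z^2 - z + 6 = (z - 6)*(z - 1)*(z + 1)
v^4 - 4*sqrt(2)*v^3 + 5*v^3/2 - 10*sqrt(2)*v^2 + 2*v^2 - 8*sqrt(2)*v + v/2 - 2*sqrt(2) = (v + 1/2)*(v + 1)^2*(v - 4*sqrt(2))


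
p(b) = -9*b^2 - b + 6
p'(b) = -18*b - 1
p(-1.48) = -12.23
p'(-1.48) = 25.64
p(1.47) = -14.92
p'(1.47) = -27.46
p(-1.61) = -15.72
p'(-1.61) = 27.98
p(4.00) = -142.00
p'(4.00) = -73.00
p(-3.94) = -129.77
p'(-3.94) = 69.92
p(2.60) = -57.44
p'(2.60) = -47.80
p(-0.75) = 1.69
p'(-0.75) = 12.50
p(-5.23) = -234.95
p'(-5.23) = 93.14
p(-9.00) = -714.00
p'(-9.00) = 161.00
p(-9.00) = -714.00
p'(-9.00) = 161.00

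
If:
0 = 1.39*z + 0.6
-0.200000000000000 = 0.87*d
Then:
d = -0.23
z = -0.43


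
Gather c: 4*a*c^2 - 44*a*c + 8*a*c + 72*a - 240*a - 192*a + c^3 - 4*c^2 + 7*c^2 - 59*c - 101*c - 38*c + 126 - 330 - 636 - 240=-360*a + c^3 + c^2*(4*a + 3) + c*(-36*a - 198) - 1080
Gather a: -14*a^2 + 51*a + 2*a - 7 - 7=-14*a^2 + 53*a - 14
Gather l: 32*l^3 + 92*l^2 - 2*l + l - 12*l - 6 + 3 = 32*l^3 + 92*l^2 - 13*l - 3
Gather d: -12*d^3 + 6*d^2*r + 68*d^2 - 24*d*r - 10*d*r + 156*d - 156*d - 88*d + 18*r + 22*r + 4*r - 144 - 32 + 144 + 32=-12*d^3 + d^2*(6*r + 68) + d*(-34*r - 88) + 44*r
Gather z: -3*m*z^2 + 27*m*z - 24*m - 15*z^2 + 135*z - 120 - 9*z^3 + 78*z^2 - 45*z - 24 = -24*m - 9*z^3 + z^2*(63 - 3*m) + z*(27*m + 90) - 144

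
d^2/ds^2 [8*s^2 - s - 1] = 16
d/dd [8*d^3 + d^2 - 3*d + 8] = 24*d^2 + 2*d - 3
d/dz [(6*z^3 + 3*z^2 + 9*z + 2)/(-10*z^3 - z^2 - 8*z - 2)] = (24*z^4 + 84*z^3 + 9*z^2 - 8*z - 2)/(100*z^6 + 20*z^5 + 161*z^4 + 56*z^3 + 68*z^2 + 32*z + 4)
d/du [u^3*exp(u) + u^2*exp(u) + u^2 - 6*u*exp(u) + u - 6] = u^3*exp(u) + 4*u^2*exp(u) - 4*u*exp(u) + 2*u - 6*exp(u) + 1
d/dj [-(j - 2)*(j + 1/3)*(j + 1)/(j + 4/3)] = 2*(-9*j^3 - 15*j^2 + 8*j + 11)/(9*j^2 + 24*j + 16)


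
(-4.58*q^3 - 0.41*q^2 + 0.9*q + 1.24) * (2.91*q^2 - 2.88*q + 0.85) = -13.3278*q^5 + 11.9973*q^4 - 0.0931999999999997*q^3 + 0.6679*q^2 - 2.8062*q + 1.054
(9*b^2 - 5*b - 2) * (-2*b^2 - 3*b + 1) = -18*b^4 - 17*b^3 + 28*b^2 + b - 2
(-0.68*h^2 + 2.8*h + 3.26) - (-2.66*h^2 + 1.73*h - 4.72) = 1.98*h^2 + 1.07*h + 7.98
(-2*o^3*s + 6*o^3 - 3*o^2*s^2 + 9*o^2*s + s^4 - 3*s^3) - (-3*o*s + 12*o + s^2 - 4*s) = -2*o^3*s + 6*o^3 - 3*o^2*s^2 + 9*o^2*s + 3*o*s - 12*o + s^4 - 3*s^3 - s^2 + 4*s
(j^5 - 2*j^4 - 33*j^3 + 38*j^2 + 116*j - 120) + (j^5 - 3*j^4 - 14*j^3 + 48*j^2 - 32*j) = 2*j^5 - 5*j^4 - 47*j^3 + 86*j^2 + 84*j - 120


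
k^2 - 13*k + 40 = (k - 8)*(k - 5)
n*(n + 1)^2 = n^3 + 2*n^2 + n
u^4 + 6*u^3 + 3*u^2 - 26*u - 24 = (u - 2)*(u + 1)*(u + 3)*(u + 4)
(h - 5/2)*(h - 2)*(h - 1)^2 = h^4 - 13*h^3/2 + 15*h^2 - 29*h/2 + 5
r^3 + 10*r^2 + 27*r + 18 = (r + 1)*(r + 3)*(r + 6)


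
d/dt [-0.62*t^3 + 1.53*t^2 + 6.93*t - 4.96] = -1.86*t^2 + 3.06*t + 6.93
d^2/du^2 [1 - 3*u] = 0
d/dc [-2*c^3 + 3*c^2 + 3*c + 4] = -6*c^2 + 6*c + 3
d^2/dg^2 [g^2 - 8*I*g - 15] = 2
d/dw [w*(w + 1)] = 2*w + 1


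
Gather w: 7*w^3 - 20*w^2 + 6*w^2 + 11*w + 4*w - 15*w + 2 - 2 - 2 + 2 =7*w^3 - 14*w^2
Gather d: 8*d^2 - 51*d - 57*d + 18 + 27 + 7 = 8*d^2 - 108*d + 52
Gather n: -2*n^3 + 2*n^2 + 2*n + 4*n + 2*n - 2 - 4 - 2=-2*n^3 + 2*n^2 + 8*n - 8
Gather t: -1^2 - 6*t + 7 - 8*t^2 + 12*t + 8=-8*t^2 + 6*t + 14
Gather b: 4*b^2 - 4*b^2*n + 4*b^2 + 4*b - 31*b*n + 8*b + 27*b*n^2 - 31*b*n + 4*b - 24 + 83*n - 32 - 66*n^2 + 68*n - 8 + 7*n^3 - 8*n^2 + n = b^2*(8 - 4*n) + b*(27*n^2 - 62*n + 16) + 7*n^3 - 74*n^2 + 152*n - 64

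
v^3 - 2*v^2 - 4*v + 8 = (v - 2)^2*(v + 2)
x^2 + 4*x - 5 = (x - 1)*(x + 5)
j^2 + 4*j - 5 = (j - 1)*(j + 5)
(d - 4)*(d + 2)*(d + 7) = d^3 + 5*d^2 - 22*d - 56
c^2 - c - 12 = (c - 4)*(c + 3)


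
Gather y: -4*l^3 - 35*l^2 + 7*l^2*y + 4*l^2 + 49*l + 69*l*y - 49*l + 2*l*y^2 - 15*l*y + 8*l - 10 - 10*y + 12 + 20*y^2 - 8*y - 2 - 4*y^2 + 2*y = -4*l^3 - 31*l^2 + 8*l + y^2*(2*l + 16) + y*(7*l^2 + 54*l - 16)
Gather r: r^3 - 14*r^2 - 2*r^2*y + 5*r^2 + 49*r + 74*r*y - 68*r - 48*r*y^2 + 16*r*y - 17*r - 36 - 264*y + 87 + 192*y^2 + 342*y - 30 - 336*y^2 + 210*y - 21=r^3 + r^2*(-2*y - 9) + r*(-48*y^2 + 90*y - 36) - 144*y^2 + 288*y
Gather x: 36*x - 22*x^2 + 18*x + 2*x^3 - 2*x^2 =2*x^3 - 24*x^2 + 54*x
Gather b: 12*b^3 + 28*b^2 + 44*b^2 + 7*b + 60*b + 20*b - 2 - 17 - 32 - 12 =12*b^3 + 72*b^2 + 87*b - 63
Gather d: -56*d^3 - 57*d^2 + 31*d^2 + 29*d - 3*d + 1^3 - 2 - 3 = -56*d^3 - 26*d^2 + 26*d - 4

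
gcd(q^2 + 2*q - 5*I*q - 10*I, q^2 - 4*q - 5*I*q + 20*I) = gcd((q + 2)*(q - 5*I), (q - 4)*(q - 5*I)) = q - 5*I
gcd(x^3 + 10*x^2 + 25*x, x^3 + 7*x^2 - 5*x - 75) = x^2 + 10*x + 25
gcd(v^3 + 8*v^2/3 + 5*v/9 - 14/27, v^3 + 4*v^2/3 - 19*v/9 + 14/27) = v^2 + 2*v - 7/9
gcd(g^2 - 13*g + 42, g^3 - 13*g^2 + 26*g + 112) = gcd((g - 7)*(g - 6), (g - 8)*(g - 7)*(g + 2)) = g - 7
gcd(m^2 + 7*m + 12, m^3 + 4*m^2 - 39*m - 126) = m + 3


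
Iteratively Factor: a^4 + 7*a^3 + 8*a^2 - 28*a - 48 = (a - 2)*(a^3 + 9*a^2 + 26*a + 24) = (a - 2)*(a + 4)*(a^2 + 5*a + 6) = (a - 2)*(a + 2)*(a + 4)*(a + 3)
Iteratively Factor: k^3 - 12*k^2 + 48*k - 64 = (k - 4)*(k^2 - 8*k + 16) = (k - 4)^2*(k - 4)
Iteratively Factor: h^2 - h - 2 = (h - 2)*(h + 1)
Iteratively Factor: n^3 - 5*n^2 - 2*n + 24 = (n + 2)*(n^2 - 7*n + 12) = (n - 4)*(n + 2)*(n - 3)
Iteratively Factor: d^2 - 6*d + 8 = (d - 2)*(d - 4)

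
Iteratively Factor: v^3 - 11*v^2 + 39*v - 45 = (v - 3)*(v^2 - 8*v + 15) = (v - 3)^2*(v - 5)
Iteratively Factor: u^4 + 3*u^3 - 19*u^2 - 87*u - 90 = (u - 5)*(u^3 + 8*u^2 + 21*u + 18) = (u - 5)*(u + 2)*(u^2 + 6*u + 9) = (u - 5)*(u + 2)*(u + 3)*(u + 3)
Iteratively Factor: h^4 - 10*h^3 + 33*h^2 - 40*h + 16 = (h - 4)*(h^3 - 6*h^2 + 9*h - 4) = (h - 4)*(h - 1)*(h^2 - 5*h + 4) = (h - 4)*(h - 1)^2*(h - 4)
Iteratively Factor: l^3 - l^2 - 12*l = (l - 4)*(l^2 + 3*l) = (l - 4)*(l + 3)*(l)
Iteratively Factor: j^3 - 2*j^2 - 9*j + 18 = (j - 3)*(j^2 + j - 6) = (j - 3)*(j - 2)*(j + 3)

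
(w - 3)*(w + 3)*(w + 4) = w^3 + 4*w^2 - 9*w - 36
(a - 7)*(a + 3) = a^2 - 4*a - 21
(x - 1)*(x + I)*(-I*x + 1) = -I*x^3 + 2*x^2 + I*x^2 - 2*x + I*x - I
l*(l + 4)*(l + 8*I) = l^3 + 4*l^2 + 8*I*l^2 + 32*I*l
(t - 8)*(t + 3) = t^2 - 5*t - 24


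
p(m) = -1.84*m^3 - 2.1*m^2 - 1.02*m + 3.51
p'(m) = -5.52*m^2 - 4.2*m - 1.02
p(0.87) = -0.18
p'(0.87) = -8.85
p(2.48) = -40.00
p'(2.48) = -45.39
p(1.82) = -16.40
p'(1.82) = -26.95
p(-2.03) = 12.32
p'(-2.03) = -15.24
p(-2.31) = 17.34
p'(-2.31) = -20.77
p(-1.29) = 5.28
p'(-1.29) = -4.79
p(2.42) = -37.33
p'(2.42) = -43.51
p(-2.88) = 32.98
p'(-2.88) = -34.71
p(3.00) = -68.13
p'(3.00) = -63.30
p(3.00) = -68.13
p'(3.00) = -63.30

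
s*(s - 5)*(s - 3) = s^3 - 8*s^2 + 15*s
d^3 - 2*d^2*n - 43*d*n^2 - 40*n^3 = (d - 8*n)*(d + n)*(d + 5*n)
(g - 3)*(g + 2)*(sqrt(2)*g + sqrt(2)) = sqrt(2)*g^3 - 7*sqrt(2)*g - 6*sqrt(2)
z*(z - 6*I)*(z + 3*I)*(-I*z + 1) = -I*z^4 - 2*z^3 - 21*I*z^2 + 18*z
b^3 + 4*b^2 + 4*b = b*(b + 2)^2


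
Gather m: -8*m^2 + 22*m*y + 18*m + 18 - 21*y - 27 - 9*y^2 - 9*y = -8*m^2 + m*(22*y + 18) - 9*y^2 - 30*y - 9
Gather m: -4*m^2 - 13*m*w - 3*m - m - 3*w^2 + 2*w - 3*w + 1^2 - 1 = -4*m^2 + m*(-13*w - 4) - 3*w^2 - w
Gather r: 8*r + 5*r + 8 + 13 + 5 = 13*r + 26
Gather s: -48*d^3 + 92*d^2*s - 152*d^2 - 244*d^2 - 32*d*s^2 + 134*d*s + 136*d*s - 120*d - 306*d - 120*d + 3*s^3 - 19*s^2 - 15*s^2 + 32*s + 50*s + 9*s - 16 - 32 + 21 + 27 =-48*d^3 - 396*d^2 - 546*d + 3*s^3 + s^2*(-32*d - 34) + s*(92*d^2 + 270*d + 91)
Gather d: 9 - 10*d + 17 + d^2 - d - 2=d^2 - 11*d + 24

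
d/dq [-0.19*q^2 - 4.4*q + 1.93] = -0.38*q - 4.4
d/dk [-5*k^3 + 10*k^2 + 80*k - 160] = -15*k^2 + 20*k + 80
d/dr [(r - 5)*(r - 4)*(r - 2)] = 3*r^2 - 22*r + 38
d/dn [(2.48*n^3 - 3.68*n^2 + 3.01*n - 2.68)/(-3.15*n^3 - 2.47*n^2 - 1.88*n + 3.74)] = (-17.7176*n^4 + 9.6382*n^3 + 16.8527*n^2 - 40.7656*n + 6.219)/(9.9225*n^6 + 15.561*n^5 + 17.9449*n^4 - 14.2748*n^3 - 14.9412*n^2 - 14.0624*n + 13.9876)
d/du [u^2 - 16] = 2*u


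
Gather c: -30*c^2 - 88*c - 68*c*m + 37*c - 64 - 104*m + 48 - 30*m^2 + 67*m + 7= -30*c^2 + c*(-68*m - 51) - 30*m^2 - 37*m - 9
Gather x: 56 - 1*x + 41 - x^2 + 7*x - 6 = -x^2 + 6*x + 91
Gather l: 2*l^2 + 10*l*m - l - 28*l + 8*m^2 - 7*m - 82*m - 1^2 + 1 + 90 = 2*l^2 + l*(10*m - 29) + 8*m^2 - 89*m + 90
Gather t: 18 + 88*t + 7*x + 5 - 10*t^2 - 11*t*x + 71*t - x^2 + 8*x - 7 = -10*t^2 + t*(159 - 11*x) - x^2 + 15*x + 16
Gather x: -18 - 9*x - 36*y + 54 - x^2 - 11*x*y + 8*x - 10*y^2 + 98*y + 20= -x^2 + x*(-11*y - 1) - 10*y^2 + 62*y + 56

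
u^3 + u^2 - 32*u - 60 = (u - 6)*(u + 2)*(u + 5)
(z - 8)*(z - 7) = z^2 - 15*z + 56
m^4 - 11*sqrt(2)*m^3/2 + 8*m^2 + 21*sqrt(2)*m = m*(m - 7*sqrt(2)/2)*(m - 3*sqrt(2))*(m + sqrt(2))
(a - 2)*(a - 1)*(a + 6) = a^3 + 3*a^2 - 16*a + 12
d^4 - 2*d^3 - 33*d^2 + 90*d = d*(d - 5)*(d - 3)*(d + 6)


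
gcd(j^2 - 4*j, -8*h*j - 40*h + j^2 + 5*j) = 1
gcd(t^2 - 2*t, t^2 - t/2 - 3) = t - 2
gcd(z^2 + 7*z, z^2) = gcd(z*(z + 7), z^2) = z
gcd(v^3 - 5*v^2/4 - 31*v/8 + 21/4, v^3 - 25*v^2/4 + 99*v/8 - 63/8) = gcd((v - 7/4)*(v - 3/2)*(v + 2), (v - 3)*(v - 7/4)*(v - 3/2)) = v^2 - 13*v/4 + 21/8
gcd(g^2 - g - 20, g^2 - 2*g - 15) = g - 5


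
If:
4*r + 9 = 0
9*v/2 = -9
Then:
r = -9/4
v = -2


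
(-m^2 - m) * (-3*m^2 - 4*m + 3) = 3*m^4 + 7*m^3 + m^2 - 3*m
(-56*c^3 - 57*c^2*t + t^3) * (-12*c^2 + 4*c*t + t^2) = 672*c^5 + 460*c^4*t - 284*c^3*t^2 - 69*c^2*t^3 + 4*c*t^4 + t^5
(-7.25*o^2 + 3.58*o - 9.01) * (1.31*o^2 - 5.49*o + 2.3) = -9.4975*o^4 + 44.4923*o^3 - 48.1323*o^2 + 57.6989*o - 20.723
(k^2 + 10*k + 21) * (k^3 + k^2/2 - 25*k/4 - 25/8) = k^5 + 21*k^4/2 + 79*k^3/4 - 441*k^2/8 - 325*k/2 - 525/8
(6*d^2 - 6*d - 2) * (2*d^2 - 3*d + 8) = 12*d^4 - 30*d^3 + 62*d^2 - 42*d - 16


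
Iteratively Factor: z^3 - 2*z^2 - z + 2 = (z - 1)*(z^2 - z - 2) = (z - 1)*(z + 1)*(z - 2)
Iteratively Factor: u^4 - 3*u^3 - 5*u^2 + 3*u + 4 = (u + 1)*(u^3 - 4*u^2 - u + 4) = (u - 1)*(u + 1)*(u^2 - 3*u - 4) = (u - 1)*(u + 1)^2*(u - 4)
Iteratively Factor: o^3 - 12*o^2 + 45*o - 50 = (o - 5)*(o^2 - 7*o + 10) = (o - 5)^2*(o - 2)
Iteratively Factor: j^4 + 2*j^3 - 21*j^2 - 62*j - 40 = (j + 4)*(j^3 - 2*j^2 - 13*j - 10) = (j - 5)*(j + 4)*(j^2 + 3*j + 2) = (j - 5)*(j + 1)*(j + 4)*(j + 2)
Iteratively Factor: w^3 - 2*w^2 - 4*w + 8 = (w + 2)*(w^2 - 4*w + 4) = (w - 2)*(w + 2)*(w - 2)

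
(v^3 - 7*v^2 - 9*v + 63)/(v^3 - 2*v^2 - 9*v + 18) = (v - 7)/(v - 2)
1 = 1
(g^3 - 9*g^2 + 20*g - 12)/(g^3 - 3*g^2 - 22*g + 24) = (g - 2)/(g + 4)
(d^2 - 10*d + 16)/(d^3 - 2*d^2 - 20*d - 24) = (-d^2 + 10*d - 16)/(-d^3 + 2*d^2 + 20*d + 24)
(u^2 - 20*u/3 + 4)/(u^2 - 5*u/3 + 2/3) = (u - 6)/(u - 1)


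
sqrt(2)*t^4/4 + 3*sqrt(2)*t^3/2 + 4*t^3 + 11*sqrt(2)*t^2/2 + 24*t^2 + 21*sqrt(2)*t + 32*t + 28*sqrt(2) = (t/2 + sqrt(2)/2)*(t + 4)*(t + 7*sqrt(2))*(sqrt(2)*t/2 + sqrt(2))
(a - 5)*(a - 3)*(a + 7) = a^3 - a^2 - 41*a + 105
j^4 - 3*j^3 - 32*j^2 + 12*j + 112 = (j - 7)*(j - 2)*(j + 2)*(j + 4)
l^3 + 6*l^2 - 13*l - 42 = (l - 3)*(l + 2)*(l + 7)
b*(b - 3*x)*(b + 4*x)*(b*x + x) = b^4*x + b^3*x^2 + b^3*x - 12*b^2*x^3 + b^2*x^2 - 12*b*x^3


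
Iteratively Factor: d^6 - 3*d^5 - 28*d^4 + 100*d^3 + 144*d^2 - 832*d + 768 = (d - 3)*(d^5 - 28*d^3 + 16*d^2 + 192*d - 256) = (d - 3)*(d + 4)*(d^4 - 4*d^3 - 12*d^2 + 64*d - 64) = (d - 3)*(d - 2)*(d + 4)*(d^3 - 2*d^2 - 16*d + 32) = (d - 3)*(d - 2)^2*(d + 4)*(d^2 - 16) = (d - 3)*(d - 2)^2*(d + 4)^2*(d - 4)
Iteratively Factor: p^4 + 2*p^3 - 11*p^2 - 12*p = (p + 4)*(p^3 - 2*p^2 - 3*p) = (p - 3)*(p + 4)*(p^2 + p) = p*(p - 3)*(p + 4)*(p + 1)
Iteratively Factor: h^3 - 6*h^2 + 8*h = (h - 4)*(h^2 - 2*h) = (h - 4)*(h - 2)*(h)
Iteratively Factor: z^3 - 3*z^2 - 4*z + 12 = (z - 3)*(z^2 - 4) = (z - 3)*(z - 2)*(z + 2)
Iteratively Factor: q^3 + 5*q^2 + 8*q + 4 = (q + 1)*(q^2 + 4*q + 4) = (q + 1)*(q + 2)*(q + 2)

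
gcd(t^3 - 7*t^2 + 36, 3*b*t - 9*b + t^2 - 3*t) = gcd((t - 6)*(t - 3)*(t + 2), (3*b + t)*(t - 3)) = t - 3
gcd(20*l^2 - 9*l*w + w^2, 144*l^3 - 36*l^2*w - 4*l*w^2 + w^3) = -4*l + w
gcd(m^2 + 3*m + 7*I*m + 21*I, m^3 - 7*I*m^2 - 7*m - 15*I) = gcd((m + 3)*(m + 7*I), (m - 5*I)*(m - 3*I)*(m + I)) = 1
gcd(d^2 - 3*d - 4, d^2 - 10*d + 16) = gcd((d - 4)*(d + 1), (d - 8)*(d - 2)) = 1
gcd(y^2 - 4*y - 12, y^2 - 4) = y + 2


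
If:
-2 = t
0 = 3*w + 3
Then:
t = -2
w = -1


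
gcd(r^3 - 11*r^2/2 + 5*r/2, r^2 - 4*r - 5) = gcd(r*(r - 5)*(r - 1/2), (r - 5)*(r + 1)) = r - 5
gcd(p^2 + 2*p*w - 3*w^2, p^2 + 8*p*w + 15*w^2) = p + 3*w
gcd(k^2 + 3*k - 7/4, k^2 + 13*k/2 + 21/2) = k + 7/2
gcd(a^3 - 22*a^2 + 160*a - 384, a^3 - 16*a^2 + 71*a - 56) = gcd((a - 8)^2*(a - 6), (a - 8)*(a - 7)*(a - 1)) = a - 8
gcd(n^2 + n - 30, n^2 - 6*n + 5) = n - 5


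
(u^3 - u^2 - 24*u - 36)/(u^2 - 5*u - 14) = (u^2 - 3*u - 18)/(u - 7)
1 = 1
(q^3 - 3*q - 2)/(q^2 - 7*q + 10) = (q^2 + 2*q + 1)/(q - 5)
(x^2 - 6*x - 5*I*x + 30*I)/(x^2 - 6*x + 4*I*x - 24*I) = (x - 5*I)/(x + 4*I)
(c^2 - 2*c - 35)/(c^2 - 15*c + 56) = (c + 5)/(c - 8)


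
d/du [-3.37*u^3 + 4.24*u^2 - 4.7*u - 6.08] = -10.11*u^2 + 8.48*u - 4.7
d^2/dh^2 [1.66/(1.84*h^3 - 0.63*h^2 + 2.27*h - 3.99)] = ((2.0916 - 18.3264*h)*(1.84*h^3 - 0.63*h^2 + 2.27*h - 3.99) + 1.66*(5.52*h^2 - 1.26*h + 2.27)*(11.04*h^2 - 2.52*h + 4.54))/(1.84*h^3 - 0.63*h^2 + 2.27*h - 3.99)^3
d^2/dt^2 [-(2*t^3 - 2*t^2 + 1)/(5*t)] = -4/5 - 2/(5*t^3)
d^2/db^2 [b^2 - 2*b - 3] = 2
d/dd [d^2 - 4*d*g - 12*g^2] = 2*d - 4*g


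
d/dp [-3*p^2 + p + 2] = 1 - 6*p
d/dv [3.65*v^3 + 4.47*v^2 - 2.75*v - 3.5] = 10.95*v^2 + 8.94*v - 2.75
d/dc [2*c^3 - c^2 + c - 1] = 6*c^2 - 2*c + 1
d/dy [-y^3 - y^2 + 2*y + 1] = -3*y^2 - 2*y + 2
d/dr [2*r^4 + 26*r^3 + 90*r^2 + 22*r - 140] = 8*r^3 + 78*r^2 + 180*r + 22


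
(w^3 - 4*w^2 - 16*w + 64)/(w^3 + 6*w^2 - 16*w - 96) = (w - 4)/(w + 6)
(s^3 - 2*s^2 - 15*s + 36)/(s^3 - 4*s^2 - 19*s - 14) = (-s^3 + 2*s^2 + 15*s - 36)/(-s^3 + 4*s^2 + 19*s + 14)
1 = 1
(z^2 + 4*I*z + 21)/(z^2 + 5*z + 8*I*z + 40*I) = (z^2 + 4*I*z + 21)/(z^2 + z*(5 + 8*I) + 40*I)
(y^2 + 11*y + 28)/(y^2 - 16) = (y + 7)/(y - 4)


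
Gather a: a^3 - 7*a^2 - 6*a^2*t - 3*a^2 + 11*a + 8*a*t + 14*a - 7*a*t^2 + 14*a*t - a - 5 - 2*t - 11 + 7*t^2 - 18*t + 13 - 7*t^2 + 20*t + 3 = a^3 + a^2*(-6*t - 10) + a*(-7*t^2 + 22*t + 24)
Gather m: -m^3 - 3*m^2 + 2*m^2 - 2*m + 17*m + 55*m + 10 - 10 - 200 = -m^3 - m^2 + 70*m - 200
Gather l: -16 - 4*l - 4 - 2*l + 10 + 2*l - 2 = -4*l - 12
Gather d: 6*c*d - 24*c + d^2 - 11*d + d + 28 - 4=-24*c + d^2 + d*(6*c - 10) + 24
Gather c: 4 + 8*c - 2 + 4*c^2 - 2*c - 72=4*c^2 + 6*c - 70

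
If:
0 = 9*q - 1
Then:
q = 1/9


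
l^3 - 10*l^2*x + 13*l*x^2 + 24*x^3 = (l - 8*x)*(l - 3*x)*(l + x)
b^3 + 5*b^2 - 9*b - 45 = (b - 3)*(b + 3)*(b + 5)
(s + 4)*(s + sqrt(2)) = s^2 + sqrt(2)*s + 4*s + 4*sqrt(2)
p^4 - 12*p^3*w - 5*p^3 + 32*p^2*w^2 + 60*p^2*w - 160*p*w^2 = p*(p - 5)*(p - 8*w)*(p - 4*w)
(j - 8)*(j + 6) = j^2 - 2*j - 48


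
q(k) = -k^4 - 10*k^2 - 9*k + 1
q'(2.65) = -136.44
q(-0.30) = 2.79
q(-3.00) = -143.00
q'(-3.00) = 159.00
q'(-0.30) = -2.89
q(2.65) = -142.39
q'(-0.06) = -7.80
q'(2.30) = -103.67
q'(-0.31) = -2.68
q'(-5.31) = 696.09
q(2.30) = -100.58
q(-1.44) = -11.08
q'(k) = -4*k^3 - 20*k - 9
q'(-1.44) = 31.74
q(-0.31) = 2.82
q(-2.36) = -64.48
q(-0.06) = 1.50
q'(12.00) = -7161.00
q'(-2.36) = 90.78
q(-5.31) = -1028.19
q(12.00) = -22283.00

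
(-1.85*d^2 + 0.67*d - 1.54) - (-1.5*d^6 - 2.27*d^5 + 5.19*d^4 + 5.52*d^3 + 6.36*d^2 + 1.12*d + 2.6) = 1.5*d^6 + 2.27*d^5 - 5.19*d^4 - 5.52*d^3 - 8.21*d^2 - 0.45*d - 4.14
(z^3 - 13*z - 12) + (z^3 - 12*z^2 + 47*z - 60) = 2*z^3 - 12*z^2 + 34*z - 72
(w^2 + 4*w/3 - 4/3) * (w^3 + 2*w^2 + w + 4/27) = w^5 + 10*w^4/3 + 7*w^3/3 - 32*w^2/27 - 92*w/81 - 16/81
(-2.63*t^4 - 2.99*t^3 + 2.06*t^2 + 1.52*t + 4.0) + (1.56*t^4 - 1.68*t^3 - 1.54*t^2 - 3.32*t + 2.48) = -1.07*t^4 - 4.67*t^3 + 0.52*t^2 - 1.8*t + 6.48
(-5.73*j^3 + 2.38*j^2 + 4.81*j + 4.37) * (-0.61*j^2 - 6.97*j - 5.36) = 3.4953*j^5 + 38.4863*j^4 + 11.1901*j^3 - 48.9482*j^2 - 56.2405*j - 23.4232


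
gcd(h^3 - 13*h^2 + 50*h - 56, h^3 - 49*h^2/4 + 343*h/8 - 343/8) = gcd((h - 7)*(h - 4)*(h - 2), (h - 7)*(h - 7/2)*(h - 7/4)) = h - 7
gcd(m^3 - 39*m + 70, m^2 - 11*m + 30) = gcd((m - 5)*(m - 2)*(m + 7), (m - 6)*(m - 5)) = m - 5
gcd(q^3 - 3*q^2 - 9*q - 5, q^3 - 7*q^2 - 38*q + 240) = q - 5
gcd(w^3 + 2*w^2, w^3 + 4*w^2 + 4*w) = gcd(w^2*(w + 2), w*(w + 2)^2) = w^2 + 2*w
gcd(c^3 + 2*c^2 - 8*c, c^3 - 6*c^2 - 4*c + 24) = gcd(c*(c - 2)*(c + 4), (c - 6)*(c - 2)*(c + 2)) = c - 2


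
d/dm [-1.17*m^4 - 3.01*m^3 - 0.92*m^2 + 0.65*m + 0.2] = -4.68*m^3 - 9.03*m^2 - 1.84*m + 0.65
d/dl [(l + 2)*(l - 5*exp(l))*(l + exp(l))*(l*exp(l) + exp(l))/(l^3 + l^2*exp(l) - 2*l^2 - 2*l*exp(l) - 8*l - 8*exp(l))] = (l^3 - 10*l^2*exp(l) - 2*l^2 + 30*l*exp(l) - 12*l + 65*exp(l) - 4)*exp(l)/(l^2 - 8*l + 16)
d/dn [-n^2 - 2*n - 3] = -2*n - 2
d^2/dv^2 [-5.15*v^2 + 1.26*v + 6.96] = -10.3000000000000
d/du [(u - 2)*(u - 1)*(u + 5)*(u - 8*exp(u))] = -8*u^3*exp(u) + 4*u^3 - 40*u^2*exp(u) + 6*u^2 + 72*u*exp(u) - 26*u + 24*exp(u) + 10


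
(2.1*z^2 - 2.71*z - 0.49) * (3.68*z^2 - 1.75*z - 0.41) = 7.728*z^4 - 13.6478*z^3 + 2.0783*z^2 + 1.9686*z + 0.2009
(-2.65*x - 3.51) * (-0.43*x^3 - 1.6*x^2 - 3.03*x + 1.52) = 1.1395*x^4 + 5.7493*x^3 + 13.6455*x^2 + 6.6073*x - 5.3352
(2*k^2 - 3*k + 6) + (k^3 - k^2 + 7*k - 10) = k^3 + k^2 + 4*k - 4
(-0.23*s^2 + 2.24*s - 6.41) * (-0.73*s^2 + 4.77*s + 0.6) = 0.1679*s^4 - 2.7323*s^3 + 15.2261*s^2 - 29.2317*s - 3.846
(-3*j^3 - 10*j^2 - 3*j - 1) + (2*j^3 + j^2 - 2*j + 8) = -j^3 - 9*j^2 - 5*j + 7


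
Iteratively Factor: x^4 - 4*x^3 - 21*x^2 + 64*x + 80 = (x - 5)*(x^3 + x^2 - 16*x - 16) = (x - 5)*(x - 4)*(x^2 + 5*x + 4) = (x - 5)*(x - 4)*(x + 1)*(x + 4)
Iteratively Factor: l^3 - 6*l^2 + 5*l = (l)*(l^2 - 6*l + 5) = l*(l - 5)*(l - 1)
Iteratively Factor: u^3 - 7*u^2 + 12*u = (u - 3)*(u^2 - 4*u) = u*(u - 3)*(u - 4)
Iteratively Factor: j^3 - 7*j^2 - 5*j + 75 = (j - 5)*(j^2 - 2*j - 15) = (j - 5)^2*(j + 3)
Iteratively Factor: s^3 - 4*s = (s + 2)*(s^2 - 2*s) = s*(s + 2)*(s - 2)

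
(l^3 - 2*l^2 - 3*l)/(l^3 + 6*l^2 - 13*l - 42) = l*(l + 1)/(l^2 + 9*l + 14)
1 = 1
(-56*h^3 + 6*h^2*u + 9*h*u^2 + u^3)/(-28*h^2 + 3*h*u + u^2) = (-8*h^2 + 2*h*u + u^2)/(-4*h + u)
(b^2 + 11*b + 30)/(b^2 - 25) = (b + 6)/(b - 5)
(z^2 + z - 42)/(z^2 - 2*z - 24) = (z + 7)/(z + 4)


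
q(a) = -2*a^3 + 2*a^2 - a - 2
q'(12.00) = -817.00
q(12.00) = -3182.00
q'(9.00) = -451.00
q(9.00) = -1307.00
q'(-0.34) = -3.05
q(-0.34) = -1.35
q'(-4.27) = -127.48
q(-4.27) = 194.44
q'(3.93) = -77.95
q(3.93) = -96.44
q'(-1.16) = -13.71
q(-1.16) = 4.97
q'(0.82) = -1.75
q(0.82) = -2.58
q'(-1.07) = -12.15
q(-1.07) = 3.81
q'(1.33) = -6.29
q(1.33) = -4.50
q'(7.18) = -281.59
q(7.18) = -646.37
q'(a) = -6*a^2 + 4*a - 1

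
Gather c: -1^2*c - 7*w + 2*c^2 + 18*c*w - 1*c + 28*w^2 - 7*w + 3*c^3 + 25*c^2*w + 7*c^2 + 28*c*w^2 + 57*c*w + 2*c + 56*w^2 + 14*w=3*c^3 + c^2*(25*w + 9) + c*(28*w^2 + 75*w) + 84*w^2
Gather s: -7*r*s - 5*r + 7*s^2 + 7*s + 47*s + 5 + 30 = -5*r + 7*s^2 + s*(54 - 7*r) + 35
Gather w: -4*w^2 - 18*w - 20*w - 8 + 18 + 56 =-4*w^2 - 38*w + 66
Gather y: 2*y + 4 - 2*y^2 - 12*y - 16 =-2*y^2 - 10*y - 12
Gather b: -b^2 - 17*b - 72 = -b^2 - 17*b - 72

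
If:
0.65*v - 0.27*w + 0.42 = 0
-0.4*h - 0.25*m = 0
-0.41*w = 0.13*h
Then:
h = -3.15384615384615*w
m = 5.04615384615385*w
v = 0.415384615384615*w - 0.646153846153846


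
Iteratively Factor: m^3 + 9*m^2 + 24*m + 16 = (m + 4)*(m^2 + 5*m + 4) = (m + 4)^2*(m + 1)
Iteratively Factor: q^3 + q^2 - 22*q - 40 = (q + 2)*(q^2 - q - 20) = (q - 5)*(q + 2)*(q + 4)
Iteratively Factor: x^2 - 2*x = (x)*(x - 2)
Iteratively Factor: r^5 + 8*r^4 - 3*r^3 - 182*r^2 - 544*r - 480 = (r + 4)*(r^4 + 4*r^3 - 19*r^2 - 106*r - 120) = (r + 4)^2*(r^3 - 19*r - 30) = (r + 3)*(r + 4)^2*(r^2 - 3*r - 10) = (r - 5)*(r + 3)*(r + 4)^2*(r + 2)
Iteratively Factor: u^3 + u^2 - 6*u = (u + 3)*(u^2 - 2*u) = u*(u + 3)*(u - 2)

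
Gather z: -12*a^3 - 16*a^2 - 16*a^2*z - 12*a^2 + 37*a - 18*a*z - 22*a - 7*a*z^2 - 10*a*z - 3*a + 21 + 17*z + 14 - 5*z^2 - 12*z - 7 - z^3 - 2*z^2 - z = -12*a^3 - 28*a^2 + 12*a - z^3 + z^2*(-7*a - 7) + z*(-16*a^2 - 28*a + 4) + 28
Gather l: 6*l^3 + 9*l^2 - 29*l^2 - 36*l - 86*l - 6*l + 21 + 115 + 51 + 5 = 6*l^3 - 20*l^2 - 128*l + 192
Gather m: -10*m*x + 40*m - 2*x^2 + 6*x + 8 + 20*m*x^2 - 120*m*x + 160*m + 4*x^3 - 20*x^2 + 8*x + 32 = m*(20*x^2 - 130*x + 200) + 4*x^3 - 22*x^2 + 14*x + 40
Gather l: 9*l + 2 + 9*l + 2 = 18*l + 4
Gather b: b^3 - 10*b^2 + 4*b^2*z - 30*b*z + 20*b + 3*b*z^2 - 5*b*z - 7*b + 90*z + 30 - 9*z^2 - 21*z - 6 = b^3 + b^2*(4*z - 10) + b*(3*z^2 - 35*z + 13) - 9*z^2 + 69*z + 24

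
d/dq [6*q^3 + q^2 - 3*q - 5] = 18*q^2 + 2*q - 3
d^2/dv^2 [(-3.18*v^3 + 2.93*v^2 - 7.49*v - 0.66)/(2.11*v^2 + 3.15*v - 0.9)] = (1.4210854715202e-14*v^5 - 1.4210854715202e-14*v^4 - 180.825688*v^3 + 69.845904*v^2 - 127.116*v - 53.32608)/(9.393931*v^6 + 42.072345*v^5 + 50.788755*v^4 - 4.63522500000001*v^3 - 21.66345*v^2 + 7.6545*v - 0.729)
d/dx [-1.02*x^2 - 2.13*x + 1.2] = -2.04*x - 2.13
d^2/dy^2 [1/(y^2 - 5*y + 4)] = 2*(-y^2 + 5*y + (2*y - 5)^2 - 4)/(y^2 - 5*y + 4)^3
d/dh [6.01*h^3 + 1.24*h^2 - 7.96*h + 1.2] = 18.03*h^2 + 2.48*h - 7.96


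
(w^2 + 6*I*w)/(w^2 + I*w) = (w + 6*I)/(w + I)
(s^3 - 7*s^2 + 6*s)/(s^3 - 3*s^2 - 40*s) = (-s^2 + 7*s - 6)/(-s^2 + 3*s + 40)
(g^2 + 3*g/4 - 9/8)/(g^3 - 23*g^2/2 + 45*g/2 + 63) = (g - 3/4)/(g^2 - 13*g + 42)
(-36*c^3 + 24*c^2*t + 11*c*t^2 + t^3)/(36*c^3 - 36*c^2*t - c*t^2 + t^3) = (6*c + t)/(-6*c + t)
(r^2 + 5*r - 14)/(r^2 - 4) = (r + 7)/(r + 2)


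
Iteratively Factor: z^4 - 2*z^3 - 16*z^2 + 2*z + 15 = (z + 3)*(z^3 - 5*z^2 - z + 5) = (z + 1)*(z + 3)*(z^2 - 6*z + 5) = (z - 1)*(z + 1)*(z + 3)*(z - 5)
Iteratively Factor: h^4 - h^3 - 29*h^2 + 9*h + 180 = (h + 3)*(h^3 - 4*h^2 - 17*h + 60) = (h - 5)*(h + 3)*(h^2 + h - 12) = (h - 5)*(h - 3)*(h + 3)*(h + 4)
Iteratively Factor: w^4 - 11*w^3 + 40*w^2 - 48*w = (w - 4)*(w^3 - 7*w^2 + 12*w) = w*(w - 4)*(w^2 - 7*w + 12) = w*(w - 4)^2*(w - 3)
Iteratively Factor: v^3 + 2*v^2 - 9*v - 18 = (v - 3)*(v^2 + 5*v + 6) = (v - 3)*(v + 3)*(v + 2)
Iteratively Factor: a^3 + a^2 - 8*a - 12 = (a + 2)*(a^2 - a - 6) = (a - 3)*(a + 2)*(a + 2)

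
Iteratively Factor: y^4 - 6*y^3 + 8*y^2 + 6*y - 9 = (y - 3)*(y^3 - 3*y^2 - y + 3) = (y - 3)*(y - 1)*(y^2 - 2*y - 3) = (y - 3)^2*(y - 1)*(y + 1)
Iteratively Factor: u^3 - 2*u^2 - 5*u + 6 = (u - 3)*(u^2 + u - 2) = (u - 3)*(u + 2)*(u - 1)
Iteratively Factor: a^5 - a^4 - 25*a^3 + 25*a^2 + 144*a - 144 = (a + 4)*(a^4 - 5*a^3 - 5*a^2 + 45*a - 36) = (a - 4)*(a + 4)*(a^3 - a^2 - 9*a + 9) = (a - 4)*(a - 3)*(a + 4)*(a^2 + 2*a - 3) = (a - 4)*(a - 3)*(a + 3)*(a + 4)*(a - 1)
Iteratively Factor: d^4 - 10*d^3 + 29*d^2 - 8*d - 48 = (d - 3)*(d^3 - 7*d^2 + 8*d + 16) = (d - 4)*(d - 3)*(d^2 - 3*d - 4) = (d - 4)*(d - 3)*(d + 1)*(d - 4)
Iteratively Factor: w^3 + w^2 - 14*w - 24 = (w - 4)*(w^2 + 5*w + 6) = (w - 4)*(w + 3)*(w + 2)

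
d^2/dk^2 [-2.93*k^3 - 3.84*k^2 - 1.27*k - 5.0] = -17.58*k - 7.68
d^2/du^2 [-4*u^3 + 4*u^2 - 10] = 8 - 24*u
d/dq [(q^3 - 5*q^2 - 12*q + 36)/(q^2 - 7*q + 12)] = (q^4 - 14*q^3 + 83*q^2 - 192*q + 108)/(q^4 - 14*q^3 + 73*q^2 - 168*q + 144)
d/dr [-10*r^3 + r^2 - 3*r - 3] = -30*r^2 + 2*r - 3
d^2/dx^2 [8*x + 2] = 0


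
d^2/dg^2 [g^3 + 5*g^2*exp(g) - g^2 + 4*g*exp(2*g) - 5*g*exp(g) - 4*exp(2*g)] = 5*g^2*exp(g) + 16*g*exp(2*g) + 15*g*exp(g) + 6*g - 2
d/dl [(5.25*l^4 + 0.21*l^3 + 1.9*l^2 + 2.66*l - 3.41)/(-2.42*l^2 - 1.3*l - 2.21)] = (-25.41*l^5 - 20.9832*l^4 - 46.956*l^3 + 2.5749*l^2 - 24.9024*l - 10.3116)/(5.8564*l^4 + 6.292*l^3 + 12.3864*l^2 + 5.746*l + 4.8841)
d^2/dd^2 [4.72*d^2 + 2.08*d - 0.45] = 9.44000000000000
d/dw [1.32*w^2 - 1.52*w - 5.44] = 2.64*w - 1.52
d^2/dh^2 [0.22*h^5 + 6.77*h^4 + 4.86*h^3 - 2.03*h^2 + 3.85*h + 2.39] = 4.4*h^3 + 81.24*h^2 + 29.16*h - 4.06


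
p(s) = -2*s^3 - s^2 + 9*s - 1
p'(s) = -6*s^2 - 2*s + 9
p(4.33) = -143.14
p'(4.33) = -112.15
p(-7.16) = 617.42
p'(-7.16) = -284.27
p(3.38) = -59.23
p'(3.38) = -66.31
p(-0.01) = -1.09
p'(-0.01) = 9.02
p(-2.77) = 8.90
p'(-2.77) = -31.50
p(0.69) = 4.08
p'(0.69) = 4.76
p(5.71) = -354.55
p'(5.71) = -198.04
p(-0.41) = -4.72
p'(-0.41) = 8.81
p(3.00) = -37.00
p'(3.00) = -51.00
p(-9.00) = 1295.00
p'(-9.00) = -459.00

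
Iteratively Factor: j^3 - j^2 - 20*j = (j)*(j^2 - j - 20) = j*(j + 4)*(j - 5)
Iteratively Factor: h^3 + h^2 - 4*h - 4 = (h + 1)*(h^2 - 4) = (h + 1)*(h + 2)*(h - 2)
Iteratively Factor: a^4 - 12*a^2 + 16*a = (a - 2)*(a^3 + 2*a^2 - 8*a) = (a - 2)*(a + 4)*(a^2 - 2*a) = (a - 2)^2*(a + 4)*(a)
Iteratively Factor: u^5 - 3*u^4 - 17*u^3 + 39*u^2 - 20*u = (u + 4)*(u^4 - 7*u^3 + 11*u^2 - 5*u) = (u - 1)*(u + 4)*(u^3 - 6*u^2 + 5*u) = (u - 1)^2*(u + 4)*(u^2 - 5*u) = u*(u - 1)^2*(u + 4)*(u - 5)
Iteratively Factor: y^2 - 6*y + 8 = (y - 2)*(y - 4)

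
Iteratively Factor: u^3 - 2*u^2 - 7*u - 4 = (u + 1)*(u^2 - 3*u - 4) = (u + 1)^2*(u - 4)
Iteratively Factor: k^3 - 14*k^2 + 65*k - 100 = (k - 5)*(k^2 - 9*k + 20) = (k - 5)*(k - 4)*(k - 5)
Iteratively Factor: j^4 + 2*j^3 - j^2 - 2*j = (j + 1)*(j^3 + j^2 - 2*j) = (j + 1)*(j + 2)*(j^2 - j) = (j - 1)*(j + 1)*(j + 2)*(j)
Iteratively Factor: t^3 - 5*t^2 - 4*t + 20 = (t - 5)*(t^2 - 4) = (t - 5)*(t + 2)*(t - 2)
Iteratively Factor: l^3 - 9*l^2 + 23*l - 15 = (l - 3)*(l^2 - 6*l + 5) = (l - 5)*(l - 3)*(l - 1)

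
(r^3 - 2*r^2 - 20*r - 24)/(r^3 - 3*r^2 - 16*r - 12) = (r + 2)/(r + 1)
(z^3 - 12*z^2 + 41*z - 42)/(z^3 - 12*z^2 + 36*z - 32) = (z^2 - 10*z + 21)/(z^2 - 10*z + 16)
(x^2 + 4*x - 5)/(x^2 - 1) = (x + 5)/(x + 1)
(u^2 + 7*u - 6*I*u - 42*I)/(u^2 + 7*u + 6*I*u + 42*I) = (u - 6*I)/(u + 6*I)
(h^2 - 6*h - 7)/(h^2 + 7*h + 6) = (h - 7)/(h + 6)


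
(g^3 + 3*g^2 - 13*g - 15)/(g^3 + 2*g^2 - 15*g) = (g + 1)/g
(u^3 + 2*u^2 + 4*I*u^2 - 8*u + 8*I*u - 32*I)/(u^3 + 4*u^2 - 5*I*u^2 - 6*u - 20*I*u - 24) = (u^2 + u*(-2 + 4*I) - 8*I)/(u^2 - 5*I*u - 6)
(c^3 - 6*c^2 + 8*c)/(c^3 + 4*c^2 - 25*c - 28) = c*(c - 2)/(c^2 + 8*c + 7)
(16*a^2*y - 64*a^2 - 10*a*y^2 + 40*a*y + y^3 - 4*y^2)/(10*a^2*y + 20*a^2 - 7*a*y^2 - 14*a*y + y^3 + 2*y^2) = (-8*a*y + 32*a + y^2 - 4*y)/(-5*a*y - 10*a + y^2 + 2*y)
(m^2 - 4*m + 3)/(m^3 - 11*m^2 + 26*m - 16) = (m - 3)/(m^2 - 10*m + 16)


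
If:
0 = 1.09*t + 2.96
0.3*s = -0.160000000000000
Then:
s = -0.53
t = -2.72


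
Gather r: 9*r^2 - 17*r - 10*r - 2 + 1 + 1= 9*r^2 - 27*r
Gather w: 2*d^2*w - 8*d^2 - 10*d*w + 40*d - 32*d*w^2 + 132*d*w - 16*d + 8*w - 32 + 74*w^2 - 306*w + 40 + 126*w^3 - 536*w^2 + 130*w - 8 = -8*d^2 + 24*d + 126*w^3 + w^2*(-32*d - 462) + w*(2*d^2 + 122*d - 168)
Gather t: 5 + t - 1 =t + 4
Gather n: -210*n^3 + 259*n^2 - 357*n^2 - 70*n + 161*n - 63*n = -210*n^3 - 98*n^2 + 28*n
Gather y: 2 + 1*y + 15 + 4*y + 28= 5*y + 45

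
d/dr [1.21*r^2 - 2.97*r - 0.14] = 2.42*r - 2.97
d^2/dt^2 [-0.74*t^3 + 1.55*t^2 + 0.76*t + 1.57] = 3.1 - 4.44*t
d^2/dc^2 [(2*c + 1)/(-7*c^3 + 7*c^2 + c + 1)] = 4*(-147*c^5 + 140*c^3 - 105*c^2 + 4)/(343*c^9 - 1029*c^8 + 882*c^7 - 196*c^6 + 168*c^5 - 126*c^4 - 22*c^3 - 24*c^2 - 3*c - 1)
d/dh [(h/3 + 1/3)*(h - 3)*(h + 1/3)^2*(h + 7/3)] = 5*h^4/3 + 4*h^3/3 - 22*h^2/3 - 652*h/81 - 149/81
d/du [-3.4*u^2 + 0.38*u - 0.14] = 0.38 - 6.8*u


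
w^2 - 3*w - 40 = (w - 8)*(w + 5)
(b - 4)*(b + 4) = b^2 - 16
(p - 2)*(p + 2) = p^2 - 4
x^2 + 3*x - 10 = (x - 2)*(x + 5)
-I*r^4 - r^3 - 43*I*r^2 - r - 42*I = (r - 7*I)*(r - I)*(r + 6*I)*(-I*r + 1)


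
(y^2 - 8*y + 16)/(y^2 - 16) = (y - 4)/(y + 4)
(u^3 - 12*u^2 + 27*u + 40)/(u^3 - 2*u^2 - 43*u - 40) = (u - 5)/(u + 5)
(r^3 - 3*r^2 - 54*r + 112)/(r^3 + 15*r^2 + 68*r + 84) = (r^2 - 10*r + 16)/(r^2 + 8*r + 12)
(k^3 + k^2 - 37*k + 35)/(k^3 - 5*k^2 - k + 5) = (k + 7)/(k + 1)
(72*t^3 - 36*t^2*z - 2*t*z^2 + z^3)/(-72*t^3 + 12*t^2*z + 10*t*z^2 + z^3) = (-6*t + z)/(6*t + z)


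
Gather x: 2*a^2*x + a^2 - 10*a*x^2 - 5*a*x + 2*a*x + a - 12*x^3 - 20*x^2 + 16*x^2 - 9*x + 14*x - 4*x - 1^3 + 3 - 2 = a^2 + a - 12*x^3 + x^2*(-10*a - 4) + x*(2*a^2 - 3*a + 1)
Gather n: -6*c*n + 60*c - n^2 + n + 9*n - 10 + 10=60*c - n^2 + n*(10 - 6*c)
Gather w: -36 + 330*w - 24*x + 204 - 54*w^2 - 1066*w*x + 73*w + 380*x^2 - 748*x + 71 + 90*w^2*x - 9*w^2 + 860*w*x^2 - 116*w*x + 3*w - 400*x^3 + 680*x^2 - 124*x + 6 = w^2*(90*x - 63) + w*(860*x^2 - 1182*x + 406) - 400*x^3 + 1060*x^2 - 896*x + 245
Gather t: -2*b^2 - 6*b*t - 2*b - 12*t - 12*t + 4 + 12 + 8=-2*b^2 - 2*b + t*(-6*b - 24) + 24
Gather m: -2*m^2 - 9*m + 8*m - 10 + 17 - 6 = -2*m^2 - m + 1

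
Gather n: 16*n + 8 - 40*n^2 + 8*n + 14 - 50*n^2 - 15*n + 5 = -90*n^2 + 9*n + 27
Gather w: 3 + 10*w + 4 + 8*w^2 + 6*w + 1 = 8*w^2 + 16*w + 8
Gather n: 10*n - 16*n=-6*n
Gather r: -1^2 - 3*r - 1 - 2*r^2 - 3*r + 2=-2*r^2 - 6*r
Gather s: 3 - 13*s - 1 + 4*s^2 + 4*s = 4*s^2 - 9*s + 2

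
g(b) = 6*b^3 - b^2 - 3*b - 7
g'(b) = 18*b^2 - 2*b - 3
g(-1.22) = -15.72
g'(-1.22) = 26.23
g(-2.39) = -87.45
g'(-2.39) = 104.60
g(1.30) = 0.59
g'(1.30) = 24.82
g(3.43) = 213.07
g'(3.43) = 201.91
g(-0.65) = -7.12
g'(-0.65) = 5.90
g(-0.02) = -6.94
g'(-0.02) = -2.95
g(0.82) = -6.82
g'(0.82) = 7.46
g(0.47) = -8.01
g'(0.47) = 0.04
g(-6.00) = -1321.00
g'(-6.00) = 657.00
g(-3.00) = -169.00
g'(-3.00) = 165.00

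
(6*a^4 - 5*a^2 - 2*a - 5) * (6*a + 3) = 36*a^5 + 18*a^4 - 30*a^3 - 27*a^2 - 36*a - 15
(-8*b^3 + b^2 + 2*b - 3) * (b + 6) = -8*b^4 - 47*b^3 + 8*b^2 + 9*b - 18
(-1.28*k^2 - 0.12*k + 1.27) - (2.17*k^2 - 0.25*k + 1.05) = -3.45*k^2 + 0.13*k + 0.22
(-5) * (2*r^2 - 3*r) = -10*r^2 + 15*r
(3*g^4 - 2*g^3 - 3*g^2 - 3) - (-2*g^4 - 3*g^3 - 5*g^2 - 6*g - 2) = 5*g^4 + g^3 + 2*g^2 + 6*g - 1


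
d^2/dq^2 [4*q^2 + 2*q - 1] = 8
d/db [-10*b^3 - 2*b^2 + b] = -30*b^2 - 4*b + 1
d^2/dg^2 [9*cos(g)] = -9*cos(g)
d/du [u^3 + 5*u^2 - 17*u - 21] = 3*u^2 + 10*u - 17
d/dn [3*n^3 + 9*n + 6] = 9*n^2 + 9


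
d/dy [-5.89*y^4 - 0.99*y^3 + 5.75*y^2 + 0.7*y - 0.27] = -23.56*y^3 - 2.97*y^2 + 11.5*y + 0.7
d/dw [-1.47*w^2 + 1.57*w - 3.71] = 1.57 - 2.94*w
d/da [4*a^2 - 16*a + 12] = 8*a - 16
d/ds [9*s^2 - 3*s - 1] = 18*s - 3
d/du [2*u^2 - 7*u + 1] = 4*u - 7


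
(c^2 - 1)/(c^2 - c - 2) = (c - 1)/(c - 2)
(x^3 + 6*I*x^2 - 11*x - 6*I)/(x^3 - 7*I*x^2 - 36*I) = (x^2 + 4*I*x - 3)/(x^2 - 9*I*x - 18)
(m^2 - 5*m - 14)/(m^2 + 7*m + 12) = (m^2 - 5*m - 14)/(m^2 + 7*m + 12)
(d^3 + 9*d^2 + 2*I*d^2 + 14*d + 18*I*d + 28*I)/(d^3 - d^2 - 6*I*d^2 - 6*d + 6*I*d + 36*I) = (d^2 + d*(7 + 2*I) + 14*I)/(d^2 + d*(-3 - 6*I) + 18*I)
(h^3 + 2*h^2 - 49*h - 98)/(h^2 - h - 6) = (h^2 - 49)/(h - 3)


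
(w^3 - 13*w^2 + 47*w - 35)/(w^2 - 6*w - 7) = (w^2 - 6*w + 5)/(w + 1)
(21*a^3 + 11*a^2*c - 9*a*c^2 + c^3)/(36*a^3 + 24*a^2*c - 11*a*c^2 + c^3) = (21*a^2 - 10*a*c + c^2)/(36*a^2 - 12*a*c + c^2)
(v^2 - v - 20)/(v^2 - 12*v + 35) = (v + 4)/(v - 7)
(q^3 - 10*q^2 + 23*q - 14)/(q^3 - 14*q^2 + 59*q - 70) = (q - 1)/(q - 5)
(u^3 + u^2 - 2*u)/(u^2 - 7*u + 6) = u*(u + 2)/(u - 6)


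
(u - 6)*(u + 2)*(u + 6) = u^3 + 2*u^2 - 36*u - 72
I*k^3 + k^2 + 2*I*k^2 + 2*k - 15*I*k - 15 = (k - 3)*(k + 5)*(I*k + 1)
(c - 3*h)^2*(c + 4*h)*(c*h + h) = c^4*h - 2*c^3*h^2 + c^3*h - 15*c^2*h^3 - 2*c^2*h^2 + 36*c*h^4 - 15*c*h^3 + 36*h^4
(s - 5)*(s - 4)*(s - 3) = s^3 - 12*s^2 + 47*s - 60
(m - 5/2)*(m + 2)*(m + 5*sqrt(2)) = m^3 - m^2/2 + 5*sqrt(2)*m^2 - 5*m - 5*sqrt(2)*m/2 - 25*sqrt(2)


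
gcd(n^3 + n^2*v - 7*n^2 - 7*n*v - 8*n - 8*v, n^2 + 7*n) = 1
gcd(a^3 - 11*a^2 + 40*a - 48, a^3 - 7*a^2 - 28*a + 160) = a - 4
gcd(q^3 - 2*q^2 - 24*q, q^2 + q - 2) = 1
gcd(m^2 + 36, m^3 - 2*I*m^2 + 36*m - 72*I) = m^2 + 36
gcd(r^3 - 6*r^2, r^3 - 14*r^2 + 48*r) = r^2 - 6*r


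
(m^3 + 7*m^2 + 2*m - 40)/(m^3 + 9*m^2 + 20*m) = (m - 2)/m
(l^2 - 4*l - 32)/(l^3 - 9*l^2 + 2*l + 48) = (l + 4)/(l^2 - l - 6)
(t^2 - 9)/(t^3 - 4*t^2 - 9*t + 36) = 1/(t - 4)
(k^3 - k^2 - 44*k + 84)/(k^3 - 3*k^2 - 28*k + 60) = (k + 7)/(k + 5)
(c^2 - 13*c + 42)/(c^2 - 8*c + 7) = (c - 6)/(c - 1)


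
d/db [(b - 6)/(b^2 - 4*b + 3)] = (b^2 - 4*b - 2*(b - 6)*(b - 2) + 3)/(b^2 - 4*b + 3)^2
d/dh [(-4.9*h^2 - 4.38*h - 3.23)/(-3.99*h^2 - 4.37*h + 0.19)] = (3.93680000000001*h^2 - 27.6374*h - 14.9473)/(15.9201*h^4 + 34.8726*h^3 + 17.5807*h^2 - 1.6606*h + 0.0361)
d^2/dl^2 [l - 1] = 0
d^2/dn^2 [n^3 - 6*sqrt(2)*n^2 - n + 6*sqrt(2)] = 6*n - 12*sqrt(2)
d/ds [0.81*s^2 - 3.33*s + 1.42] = 1.62*s - 3.33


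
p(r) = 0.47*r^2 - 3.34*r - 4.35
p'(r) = 0.94*r - 3.34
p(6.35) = -6.61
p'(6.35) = 2.63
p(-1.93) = 3.85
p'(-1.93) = -5.15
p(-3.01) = 9.96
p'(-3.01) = -6.17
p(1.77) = -8.79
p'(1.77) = -1.68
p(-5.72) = 30.13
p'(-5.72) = -8.72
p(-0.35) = -3.12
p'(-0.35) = -3.67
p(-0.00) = -4.35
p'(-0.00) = -3.34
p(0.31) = -5.34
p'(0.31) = -3.05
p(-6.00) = 32.61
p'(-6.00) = -8.98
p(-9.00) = 63.78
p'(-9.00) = -11.80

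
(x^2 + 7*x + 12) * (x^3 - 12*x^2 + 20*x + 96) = x^5 - 5*x^4 - 52*x^3 + 92*x^2 + 912*x + 1152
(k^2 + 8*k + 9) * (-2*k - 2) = -2*k^3 - 18*k^2 - 34*k - 18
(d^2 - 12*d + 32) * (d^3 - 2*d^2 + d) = d^5 - 14*d^4 + 57*d^3 - 76*d^2 + 32*d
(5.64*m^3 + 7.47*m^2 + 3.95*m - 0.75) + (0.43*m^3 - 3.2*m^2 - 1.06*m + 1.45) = 6.07*m^3 + 4.27*m^2 + 2.89*m + 0.7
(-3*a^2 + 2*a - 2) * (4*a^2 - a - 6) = -12*a^4 + 11*a^3 + 8*a^2 - 10*a + 12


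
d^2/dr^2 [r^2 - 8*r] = 2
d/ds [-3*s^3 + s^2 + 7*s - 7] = -9*s^2 + 2*s + 7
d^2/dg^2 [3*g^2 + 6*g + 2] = 6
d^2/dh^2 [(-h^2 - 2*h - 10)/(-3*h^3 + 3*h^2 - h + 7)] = 2*(9*h^6 + 54*h^5 + 477*h^4 - 558*h^3 + 549*h^2 + 414*h - 137)/(27*h^9 - 81*h^8 + 108*h^7 - 270*h^6 + 414*h^5 - 324*h^4 + 568*h^3 - 462*h^2 + 147*h - 343)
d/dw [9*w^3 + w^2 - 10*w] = 27*w^2 + 2*w - 10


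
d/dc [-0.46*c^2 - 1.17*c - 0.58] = -0.92*c - 1.17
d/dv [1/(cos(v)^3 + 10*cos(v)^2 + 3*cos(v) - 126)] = (3*cos(v)^2 + 20*cos(v) + 3)*sin(v)/(cos(v)^3 + 10*cos(v)^2 + 3*cos(v) - 126)^2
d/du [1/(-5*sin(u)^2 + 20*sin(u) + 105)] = 2*(sin(u) - 2)*cos(u)/(5*(sin(u) - 7)^2*(sin(u) + 3)^2)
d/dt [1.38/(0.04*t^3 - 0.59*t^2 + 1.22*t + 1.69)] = (-0.1656*t^2 + 1.6284*t - 1.6836)/(0.04*t^3 - 0.59*t^2 + 1.22*t + 1.69)^2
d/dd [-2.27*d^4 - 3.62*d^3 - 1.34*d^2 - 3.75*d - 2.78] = -9.08*d^3 - 10.86*d^2 - 2.68*d - 3.75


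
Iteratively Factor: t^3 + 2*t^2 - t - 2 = (t + 1)*(t^2 + t - 2) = (t - 1)*(t + 1)*(t + 2)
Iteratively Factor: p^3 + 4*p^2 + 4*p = (p + 2)*(p^2 + 2*p) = (p + 2)^2*(p)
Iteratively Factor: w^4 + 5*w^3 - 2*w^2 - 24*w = (w - 2)*(w^3 + 7*w^2 + 12*w) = (w - 2)*(w + 4)*(w^2 + 3*w) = (w - 2)*(w + 3)*(w + 4)*(w)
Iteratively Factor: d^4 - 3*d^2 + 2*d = (d - 1)*(d^3 + d^2 - 2*d) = (d - 1)*(d + 2)*(d^2 - d) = d*(d - 1)*(d + 2)*(d - 1)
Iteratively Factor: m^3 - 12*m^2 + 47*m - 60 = (m - 4)*(m^2 - 8*m + 15) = (m - 4)*(m - 3)*(m - 5)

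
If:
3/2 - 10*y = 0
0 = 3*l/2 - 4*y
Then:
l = 2/5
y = 3/20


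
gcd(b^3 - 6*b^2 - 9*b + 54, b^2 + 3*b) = b + 3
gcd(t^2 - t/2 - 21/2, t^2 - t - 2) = 1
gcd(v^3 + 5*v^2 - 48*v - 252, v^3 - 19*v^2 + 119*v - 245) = v - 7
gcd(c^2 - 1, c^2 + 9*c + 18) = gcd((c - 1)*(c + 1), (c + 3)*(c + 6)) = 1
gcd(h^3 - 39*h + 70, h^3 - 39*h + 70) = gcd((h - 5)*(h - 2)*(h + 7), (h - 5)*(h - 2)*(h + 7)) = h^3 - 39*h + 70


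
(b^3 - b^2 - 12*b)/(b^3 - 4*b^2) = (b + 3)/b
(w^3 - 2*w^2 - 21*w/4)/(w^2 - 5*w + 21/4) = w*(2*w + 3)/(2*w - 3)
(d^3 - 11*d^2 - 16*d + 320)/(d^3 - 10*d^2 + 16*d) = (d^2 - 3*d - 40)/(d*(d - 2))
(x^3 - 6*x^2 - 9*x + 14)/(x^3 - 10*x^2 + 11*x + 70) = (x - 1)/(x - 5)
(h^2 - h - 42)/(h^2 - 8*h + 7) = (h + 6)/(h - 1)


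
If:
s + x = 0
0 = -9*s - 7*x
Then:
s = 0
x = 0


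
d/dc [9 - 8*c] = -8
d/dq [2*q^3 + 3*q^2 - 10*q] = 6*q^2 + 6*q - 10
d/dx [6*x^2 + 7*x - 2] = 12*x + 7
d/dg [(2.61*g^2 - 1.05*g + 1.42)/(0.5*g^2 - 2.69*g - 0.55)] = (-6.4959*g^2 - 4.291*g + 4.3973)/(0.25*g^4 - 2.69*g^3 + 6.6861*g^2 + 2.959*g + 0.3025)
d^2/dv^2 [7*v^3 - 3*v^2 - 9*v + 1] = 42*v - 6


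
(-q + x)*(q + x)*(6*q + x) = -6*q^3 - q^2*x + 6*q*x^2 + x^3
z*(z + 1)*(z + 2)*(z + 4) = z^4 + 7*z^3 + 14*z^2 + 8*z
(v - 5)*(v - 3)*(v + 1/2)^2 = v^4 - 7*v^3 + 29*v^2/4 + 13*v + 15/4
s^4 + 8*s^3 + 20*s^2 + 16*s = s*(s + 2)^2*(s + 4)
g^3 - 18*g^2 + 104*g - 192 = (g - 8)*(g - 6)*(g - 4)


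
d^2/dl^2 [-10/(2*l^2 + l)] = 20*(2*l*(2*l + 1) - (4*l + 1)^2)/(l^3*(2*l + 1)^3)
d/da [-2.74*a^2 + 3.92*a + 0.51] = 3.92 - 5.48*a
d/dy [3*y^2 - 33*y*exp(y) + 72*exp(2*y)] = -33*y*exp(y) + 6*y + 144*exp(2*y) - 33*exp(y)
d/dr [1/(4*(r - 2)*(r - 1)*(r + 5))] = (-(r - 2)*(r - 1) - (r - 2)*(r + 5) - (r - 1)*(r + 5))/(4*(r - 2)^2*(r - 1)^2*(r + 5)^2)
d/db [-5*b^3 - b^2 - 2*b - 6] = -15*b^2 - 2*b - 2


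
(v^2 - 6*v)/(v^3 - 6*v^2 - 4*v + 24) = v/(v^2 - 4)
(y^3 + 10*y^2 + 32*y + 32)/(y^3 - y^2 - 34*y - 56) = (y + 4)/(y - 7)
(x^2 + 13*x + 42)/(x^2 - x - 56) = (x + 6)/(x - 8)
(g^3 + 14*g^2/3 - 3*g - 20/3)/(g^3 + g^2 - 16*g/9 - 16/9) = 3*(g + 5)/(3*g + 4)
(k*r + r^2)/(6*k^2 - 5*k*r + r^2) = r*(k + r)/(6*k^2 - 5*k*r + r^2)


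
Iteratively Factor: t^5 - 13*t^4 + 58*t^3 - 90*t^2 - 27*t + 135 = (t - 3)*(t^4 - 10*t^3 + 28*t^2 - 6*t - 45) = (t - 3)^2*(t^3 - 7*t^2 + 7*t + 15) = (t - 3)^2*(t + 1)*(t^2 - 8*t + 15) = (t - 5)*(t - 3)^2*(t + 1)*(t - 3)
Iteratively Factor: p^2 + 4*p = (p + 4)*(p)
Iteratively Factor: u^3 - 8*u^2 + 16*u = (u - 4)*(u^2 - 4*u) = u*(u - 4)*(u - 4)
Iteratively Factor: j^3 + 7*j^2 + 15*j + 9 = (j + 3)*(j^2 + 4*j + 3) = (j + 3)^2*(j + 1)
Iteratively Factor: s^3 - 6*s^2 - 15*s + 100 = (s - 5)*(s^2 - s - 20) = (s - 5)*(s + 4)*(s - 5)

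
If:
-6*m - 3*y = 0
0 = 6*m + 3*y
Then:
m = -y/2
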